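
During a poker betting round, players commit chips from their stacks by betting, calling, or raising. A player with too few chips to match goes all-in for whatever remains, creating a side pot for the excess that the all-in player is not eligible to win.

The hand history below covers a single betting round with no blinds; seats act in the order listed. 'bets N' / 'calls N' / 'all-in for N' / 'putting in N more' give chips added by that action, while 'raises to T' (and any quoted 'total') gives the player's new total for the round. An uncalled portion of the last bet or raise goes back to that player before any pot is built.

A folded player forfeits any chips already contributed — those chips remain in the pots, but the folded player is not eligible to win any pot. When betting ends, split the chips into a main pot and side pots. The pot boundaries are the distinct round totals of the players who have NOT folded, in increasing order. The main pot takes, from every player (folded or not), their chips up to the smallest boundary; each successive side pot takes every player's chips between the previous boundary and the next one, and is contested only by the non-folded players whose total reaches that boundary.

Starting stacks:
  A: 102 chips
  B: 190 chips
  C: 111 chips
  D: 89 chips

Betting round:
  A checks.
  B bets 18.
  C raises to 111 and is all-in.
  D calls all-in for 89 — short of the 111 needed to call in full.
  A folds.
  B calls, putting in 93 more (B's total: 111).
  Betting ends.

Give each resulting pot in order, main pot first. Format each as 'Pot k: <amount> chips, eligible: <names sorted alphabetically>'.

Pot 1: 267 chips, eligible: B, C, D
Pot 2: 44 chips, eligible: B, C

Derivation:
Contributions: B=111, C=111, D=89
Folded: A
Pot levels (distinct totals of non-folded players): 89, 111
Layer 1-89: 89 each from B, C, D = 89*3 = 267 chips; eligible B, C, D
Layer 90-111: 22 each from B, C = 22*2 = 44 chips; eligible B, C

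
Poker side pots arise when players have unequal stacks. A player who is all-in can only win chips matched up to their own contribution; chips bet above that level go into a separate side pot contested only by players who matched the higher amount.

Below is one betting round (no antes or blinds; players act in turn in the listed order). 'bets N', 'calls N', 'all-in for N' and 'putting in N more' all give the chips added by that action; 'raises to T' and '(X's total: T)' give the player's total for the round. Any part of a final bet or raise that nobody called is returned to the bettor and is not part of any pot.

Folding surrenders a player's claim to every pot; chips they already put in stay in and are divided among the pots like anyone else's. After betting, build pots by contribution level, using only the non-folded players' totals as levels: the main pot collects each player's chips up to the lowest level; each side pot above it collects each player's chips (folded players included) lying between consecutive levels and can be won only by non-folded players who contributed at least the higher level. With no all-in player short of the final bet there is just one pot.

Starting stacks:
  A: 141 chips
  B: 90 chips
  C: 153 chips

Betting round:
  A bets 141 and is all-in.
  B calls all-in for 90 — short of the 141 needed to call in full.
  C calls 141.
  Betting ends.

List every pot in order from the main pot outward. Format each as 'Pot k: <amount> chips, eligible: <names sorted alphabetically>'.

Contributions: A=141, B=90, C=141
Pot levels (distinct totals of non-folded players): 90, 141
Layer 1-90: 90 each from A, B, C = 90*3 = 270 chips; eligible A, B, C
Layer 91-141: 51 each from A, C = 51*2 = 102 chips; eligible A, C

Pot 1: 270 chips, eligible: A, B, C
Pot 2: 102 chips, eligible: A, C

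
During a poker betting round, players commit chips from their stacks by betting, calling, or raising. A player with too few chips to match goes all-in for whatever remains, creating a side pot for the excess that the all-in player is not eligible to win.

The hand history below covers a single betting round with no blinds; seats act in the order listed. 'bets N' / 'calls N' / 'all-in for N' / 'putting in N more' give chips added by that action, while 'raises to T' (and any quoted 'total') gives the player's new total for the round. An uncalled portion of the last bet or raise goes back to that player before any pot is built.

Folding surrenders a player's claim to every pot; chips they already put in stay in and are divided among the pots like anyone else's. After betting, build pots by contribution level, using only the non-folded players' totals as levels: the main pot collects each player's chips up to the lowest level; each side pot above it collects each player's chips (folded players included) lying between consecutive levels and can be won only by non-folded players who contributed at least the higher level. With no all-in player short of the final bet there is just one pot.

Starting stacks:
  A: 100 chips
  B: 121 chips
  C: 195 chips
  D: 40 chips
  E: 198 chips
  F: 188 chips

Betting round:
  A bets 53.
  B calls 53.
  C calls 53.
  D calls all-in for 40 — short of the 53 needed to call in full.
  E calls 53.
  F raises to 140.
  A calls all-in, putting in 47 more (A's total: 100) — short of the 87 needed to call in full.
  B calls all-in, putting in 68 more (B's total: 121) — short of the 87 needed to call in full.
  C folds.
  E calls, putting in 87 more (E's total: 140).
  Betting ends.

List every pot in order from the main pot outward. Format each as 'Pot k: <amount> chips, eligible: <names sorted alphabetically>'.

Pot 1: 240 chips, eligible: A, B, D, E, F
Pot 2: 253 chips, eligible: A, B, E, F
Pot 3: 63 chips, eligible: B, E, F
Pot 4: 38 chips, eligible: E, F

Derivation:
Contributions: A=100, B=121, C=53, D=40, E=140, F=140
Folded: C
Pot levels (distinct totals of non-folded players): 40, 100, 121, 140
Layer 1-40: 40 each from A, B, C, D, E, F = 40*6 = 240 chips; eligible A, B, D, E, F
Layer 41-100: A 60 + B 60 + C 13 + E 60 + F 60 = 253 chips; eligible A, B, E, F
Layer 101-121: 21 each from B, E, F = 21*3 = 63 chips; eligible B, E, F
Layer 122-140: 19 each from E, F = 19*2 = 38 chips; eligible E, F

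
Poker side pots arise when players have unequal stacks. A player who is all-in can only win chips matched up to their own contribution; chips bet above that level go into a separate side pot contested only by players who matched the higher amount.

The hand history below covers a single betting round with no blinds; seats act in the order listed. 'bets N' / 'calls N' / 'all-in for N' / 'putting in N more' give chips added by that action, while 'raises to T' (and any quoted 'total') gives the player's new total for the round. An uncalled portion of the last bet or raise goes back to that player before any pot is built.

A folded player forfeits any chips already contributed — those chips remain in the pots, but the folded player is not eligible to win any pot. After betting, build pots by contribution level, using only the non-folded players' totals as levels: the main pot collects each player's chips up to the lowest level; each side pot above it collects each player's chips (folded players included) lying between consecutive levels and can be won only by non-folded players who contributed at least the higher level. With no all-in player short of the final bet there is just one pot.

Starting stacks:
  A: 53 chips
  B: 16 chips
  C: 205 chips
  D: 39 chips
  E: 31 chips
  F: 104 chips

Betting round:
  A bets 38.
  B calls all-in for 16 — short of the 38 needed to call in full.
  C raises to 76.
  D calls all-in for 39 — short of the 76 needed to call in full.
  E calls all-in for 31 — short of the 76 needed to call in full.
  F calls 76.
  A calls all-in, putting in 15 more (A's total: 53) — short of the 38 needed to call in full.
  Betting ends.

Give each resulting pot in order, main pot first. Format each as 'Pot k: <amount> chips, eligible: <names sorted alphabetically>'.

Contributions: A=53, B=16, C=76, D=39, E=31, F=76
Pot levels (distinct totals of non-folded players): 16, 31, 39, 53, 76
Layer 1-16: 16 each from A, B, C, D, E, F = 16*6 = 96 chips; eligible A, B, C, D, E, F
Layer 17-31: 15 each from A, C, D, E, F = 15*5 = 75 chips; eligible A, C, D, E, F
Layer 32-39: 8 each from A, C, D, F = 8*4 = 32 chips; eligible A, C, D, F
Layer 40-53: 14 each from A, C, F = 14*3 = 42 chips; eligible A, C, F
Layer 54-76: 23 each from C, F = 23*2 = 46 chips; eligible C, F

Pot 1: 96 chips, eligible: A, B, C, D, E, F
Pot 2: 75 chips, eligible: A, C, D, E, F
Pot 3: 32 chips, eligible: A, C, D, F
Pot 4: 42 chips, eligible: A, C, F
Pot 5: 46 chips, eligible: C, F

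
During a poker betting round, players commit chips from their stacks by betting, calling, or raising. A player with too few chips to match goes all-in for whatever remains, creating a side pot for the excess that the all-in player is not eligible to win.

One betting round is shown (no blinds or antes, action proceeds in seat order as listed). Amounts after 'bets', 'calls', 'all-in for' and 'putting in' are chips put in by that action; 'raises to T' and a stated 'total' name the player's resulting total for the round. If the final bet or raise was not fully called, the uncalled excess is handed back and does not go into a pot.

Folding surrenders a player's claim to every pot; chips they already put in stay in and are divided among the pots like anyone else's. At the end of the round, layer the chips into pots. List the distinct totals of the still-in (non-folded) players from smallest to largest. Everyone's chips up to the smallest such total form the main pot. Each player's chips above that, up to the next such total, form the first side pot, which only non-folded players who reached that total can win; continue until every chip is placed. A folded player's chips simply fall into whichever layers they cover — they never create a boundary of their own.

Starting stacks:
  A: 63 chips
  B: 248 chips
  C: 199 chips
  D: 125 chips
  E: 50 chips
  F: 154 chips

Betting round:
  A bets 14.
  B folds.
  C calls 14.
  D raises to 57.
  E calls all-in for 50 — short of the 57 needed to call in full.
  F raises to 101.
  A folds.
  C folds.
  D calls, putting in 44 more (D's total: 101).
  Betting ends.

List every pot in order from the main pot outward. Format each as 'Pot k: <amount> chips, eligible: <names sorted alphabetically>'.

Contributions: A=14, C=14, D=101, E=50, F=101
Folded: A, B, C
Pot levels (distinct totals of non-folded players): 50, 101
Layer 1-50: A 14 + C 14 + D 50 + E 50 + F 50 = 178 chips; eligible D, E, F
Layer 51-101: 51 each from D, F = 51*2 = 102 chips; eligible D, F

Pot 1: 178 chips, eligible: D, E, F
Pot 2: 102 chips, eligible: D, F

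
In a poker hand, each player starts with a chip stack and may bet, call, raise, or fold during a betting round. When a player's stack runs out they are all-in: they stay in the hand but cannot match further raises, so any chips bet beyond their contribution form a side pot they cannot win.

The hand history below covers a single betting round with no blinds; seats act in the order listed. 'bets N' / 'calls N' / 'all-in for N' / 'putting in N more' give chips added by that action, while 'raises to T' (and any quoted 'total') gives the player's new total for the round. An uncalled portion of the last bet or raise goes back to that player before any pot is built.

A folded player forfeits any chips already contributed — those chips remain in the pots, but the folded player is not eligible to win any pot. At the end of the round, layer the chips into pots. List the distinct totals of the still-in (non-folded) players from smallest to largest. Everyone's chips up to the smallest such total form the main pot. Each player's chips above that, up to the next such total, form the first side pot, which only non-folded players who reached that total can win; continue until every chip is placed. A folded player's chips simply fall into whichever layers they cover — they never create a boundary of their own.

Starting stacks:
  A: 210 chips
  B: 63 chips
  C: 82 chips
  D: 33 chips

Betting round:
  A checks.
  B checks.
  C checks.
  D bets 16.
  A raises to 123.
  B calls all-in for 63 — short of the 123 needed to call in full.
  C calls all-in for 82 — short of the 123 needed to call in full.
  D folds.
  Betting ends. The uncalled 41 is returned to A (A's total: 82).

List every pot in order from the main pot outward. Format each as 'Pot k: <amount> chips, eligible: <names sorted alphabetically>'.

Pot 1: 205 chips, eligible: A, B, C
Pot 2: 38 chips, eligible: A, C

Derivation:
Contributions (after 41 returned to A): A=82, B=63, C=82, D=16
Folded: D
Pot levels (distinct totals of non-folded players): 63, 82
Layer 1-63: A 63 + B 63 + C 63 + D 16 = 205 chips; eligible A, B, C
Layer 64-82: 19 each from A, C = 19*2 = 38 chips; eligible A, C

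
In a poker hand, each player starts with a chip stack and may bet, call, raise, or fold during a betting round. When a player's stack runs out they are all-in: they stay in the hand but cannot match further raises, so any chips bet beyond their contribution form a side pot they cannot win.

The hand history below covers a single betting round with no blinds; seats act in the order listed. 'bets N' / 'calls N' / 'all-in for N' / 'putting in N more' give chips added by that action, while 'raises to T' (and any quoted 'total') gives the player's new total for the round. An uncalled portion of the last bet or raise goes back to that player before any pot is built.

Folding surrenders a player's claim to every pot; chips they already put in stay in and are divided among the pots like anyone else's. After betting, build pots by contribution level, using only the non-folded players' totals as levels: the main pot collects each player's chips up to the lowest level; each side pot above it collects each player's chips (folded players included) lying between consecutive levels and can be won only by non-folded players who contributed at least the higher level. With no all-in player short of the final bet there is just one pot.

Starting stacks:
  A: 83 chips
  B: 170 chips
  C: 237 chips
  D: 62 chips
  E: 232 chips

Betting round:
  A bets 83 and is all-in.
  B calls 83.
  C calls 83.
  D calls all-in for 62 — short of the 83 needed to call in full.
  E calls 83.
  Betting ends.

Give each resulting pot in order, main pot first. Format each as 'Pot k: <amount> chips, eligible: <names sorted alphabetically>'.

Pot 1: 310 chips, eligible: A, B, C, D, E
Pot 2: 84 chips, eligible: A, B, C, E

Derivation:
Contributions: A=83, B=83, C=83, D=62, E=83
Pot levels (distinct totals of non-folded players): 62, 83
Layer 1-62: 62 each from A, B, C, D, E = 62*5 = 310 chips; eligible A, B, C, D, E
Layer 63-83: 21 each from A, B, C, E = 21*4 = 84 chips; eligible A, B, C, E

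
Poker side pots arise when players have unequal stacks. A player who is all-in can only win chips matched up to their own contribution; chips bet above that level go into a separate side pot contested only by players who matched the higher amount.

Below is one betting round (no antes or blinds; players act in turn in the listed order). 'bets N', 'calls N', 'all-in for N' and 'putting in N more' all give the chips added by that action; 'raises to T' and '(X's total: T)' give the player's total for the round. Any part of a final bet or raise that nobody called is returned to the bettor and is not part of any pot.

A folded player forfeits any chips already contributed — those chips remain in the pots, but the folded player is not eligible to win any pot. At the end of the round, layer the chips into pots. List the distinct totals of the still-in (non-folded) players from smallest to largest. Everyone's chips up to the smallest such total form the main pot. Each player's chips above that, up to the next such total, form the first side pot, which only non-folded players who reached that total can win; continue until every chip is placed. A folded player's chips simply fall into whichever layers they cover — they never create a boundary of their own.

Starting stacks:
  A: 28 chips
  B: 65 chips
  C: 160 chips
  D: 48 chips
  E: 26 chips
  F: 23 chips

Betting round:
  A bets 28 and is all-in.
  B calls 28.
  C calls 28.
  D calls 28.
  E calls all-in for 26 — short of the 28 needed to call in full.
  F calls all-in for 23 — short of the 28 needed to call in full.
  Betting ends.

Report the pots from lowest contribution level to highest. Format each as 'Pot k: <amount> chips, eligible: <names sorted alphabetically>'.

Pot 1: 138 chips, eligible: A, B, C, D, E, F
Pot 2: 15 chips, eligible: A, B, C, D, E
Pot 3: 8 chips, eligible: A, B, C, D

Derivation:
Contributions: A=28, B=28, C=28, D=28, E=26, F=23
Pot levels (distinct totals of non-folded players): 23, 26, 28
Layer 1-23: 23 each from A, B, C, D, E, F = 23*6 = 138 chips; eligible A, B, C, D, E, F
Layer 24-26: 3 each from A, B, C, D, E = 3*5 = 15 chips; eligible A, B, C, D, E
Layer 27-28: 2 each from A, B, C, D = 2*4 = 8 chips; eligible A, B, C, D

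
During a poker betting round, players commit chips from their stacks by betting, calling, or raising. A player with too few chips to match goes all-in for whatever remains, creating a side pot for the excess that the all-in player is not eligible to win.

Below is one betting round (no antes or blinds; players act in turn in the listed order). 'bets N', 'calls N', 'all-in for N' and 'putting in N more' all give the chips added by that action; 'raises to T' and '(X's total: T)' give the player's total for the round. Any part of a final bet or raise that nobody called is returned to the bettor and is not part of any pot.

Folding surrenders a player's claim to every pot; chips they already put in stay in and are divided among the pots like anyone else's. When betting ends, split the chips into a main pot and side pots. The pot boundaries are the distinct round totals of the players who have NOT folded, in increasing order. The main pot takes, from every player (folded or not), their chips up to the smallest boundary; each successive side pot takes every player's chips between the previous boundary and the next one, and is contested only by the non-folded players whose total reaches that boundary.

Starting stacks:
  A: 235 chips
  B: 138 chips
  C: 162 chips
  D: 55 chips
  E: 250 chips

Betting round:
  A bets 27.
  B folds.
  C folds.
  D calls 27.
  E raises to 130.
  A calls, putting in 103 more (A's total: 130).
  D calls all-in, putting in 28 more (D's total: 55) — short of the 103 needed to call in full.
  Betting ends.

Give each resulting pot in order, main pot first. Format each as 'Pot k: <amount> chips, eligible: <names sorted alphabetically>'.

Contributions: A=130, D=55, E=130
Folded: B, C
Pot levels (distinct totals of non-folded players): 55, 130
Layer 1-55: 55 each from A, D, E = 55*3 = 165 chips; eligible A, D, E
Layer 56-130: 75 each from A, E = 75*2 = 150 chips; eligible A, E

Pot 1: 165 chips, eligible: A, D, E
Pot 2: 150 chips, eligible: A, E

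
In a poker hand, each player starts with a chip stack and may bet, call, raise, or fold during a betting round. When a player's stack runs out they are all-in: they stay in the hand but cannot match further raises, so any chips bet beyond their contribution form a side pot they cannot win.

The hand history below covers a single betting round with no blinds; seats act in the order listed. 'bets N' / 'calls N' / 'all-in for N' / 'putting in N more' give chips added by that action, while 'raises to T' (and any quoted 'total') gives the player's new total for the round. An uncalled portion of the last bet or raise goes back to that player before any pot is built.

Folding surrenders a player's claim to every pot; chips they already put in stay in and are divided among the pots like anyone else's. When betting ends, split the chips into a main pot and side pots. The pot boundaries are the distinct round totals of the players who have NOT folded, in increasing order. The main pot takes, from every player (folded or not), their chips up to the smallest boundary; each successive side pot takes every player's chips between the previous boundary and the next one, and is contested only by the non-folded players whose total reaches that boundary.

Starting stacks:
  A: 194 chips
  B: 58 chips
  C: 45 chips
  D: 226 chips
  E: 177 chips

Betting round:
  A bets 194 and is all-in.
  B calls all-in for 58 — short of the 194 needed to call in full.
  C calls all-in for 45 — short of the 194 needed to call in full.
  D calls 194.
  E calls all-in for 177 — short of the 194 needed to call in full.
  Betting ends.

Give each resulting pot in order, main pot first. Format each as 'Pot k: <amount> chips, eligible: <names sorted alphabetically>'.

Pot 1: 225 chips, eligible: A, B, C, D, E
Pot 2: 52 chips, eligible: A, B, D, E
Pot 3: 357 chips, eligible: A, D, E
Pot 4: 34 chips, eligible: A, D

Derivation:
Contributions: A=194, B=58, C=45, D=194, E=177
Pot levels (distinct totals of non-folded players): 45, 58, 177, 194
Layer 1-45: 45 each from A, B, C, D, E = 45*5 = 225 chips; eligible A, B, C, D, E
Layer 46-58: 13 each from A, B, D, E = 13*4 = 52 chips; eligible A, B, D, E
Layer 59-177: 119 each from A, D, E = 119*3 = 357 chips; eligible A, D, E
Layer 178-194: 17 each from A, D = 17*2 = 34 chips; eligible A, D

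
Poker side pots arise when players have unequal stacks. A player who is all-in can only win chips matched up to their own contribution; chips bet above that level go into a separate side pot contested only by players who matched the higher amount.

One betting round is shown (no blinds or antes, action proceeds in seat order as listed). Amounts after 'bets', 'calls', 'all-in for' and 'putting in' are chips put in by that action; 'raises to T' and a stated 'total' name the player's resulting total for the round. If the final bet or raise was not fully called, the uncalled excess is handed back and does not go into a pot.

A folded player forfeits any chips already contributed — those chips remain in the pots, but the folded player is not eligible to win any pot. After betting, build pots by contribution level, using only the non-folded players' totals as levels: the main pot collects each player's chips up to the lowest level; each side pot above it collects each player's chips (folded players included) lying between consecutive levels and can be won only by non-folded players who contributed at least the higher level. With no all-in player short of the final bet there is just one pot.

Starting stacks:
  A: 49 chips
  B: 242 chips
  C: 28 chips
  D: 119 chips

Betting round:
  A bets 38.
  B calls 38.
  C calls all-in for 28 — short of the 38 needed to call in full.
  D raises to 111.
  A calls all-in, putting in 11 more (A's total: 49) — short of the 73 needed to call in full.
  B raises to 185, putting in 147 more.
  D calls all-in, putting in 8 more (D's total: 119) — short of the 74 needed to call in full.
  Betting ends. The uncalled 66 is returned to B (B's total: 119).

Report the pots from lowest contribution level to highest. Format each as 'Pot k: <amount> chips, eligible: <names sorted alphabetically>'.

Contributions (after 66 returned to B): A=49, B=119, C=28, D=119
Pot levels (distinct totals of non-folded players): 28, 49, 119
Layer 1-28: 28 each from A, B, C, D = 28*4 = 112 chips; eligible A, B, C, D
Layer 29-49: 21 each from A, B, D = 21*3 = 63 chips; eligible A, B, D
Layer 50-119: 70 each from B, D = 70*2 = 140 chips; eligible B, D

Pot 1: 112 chips, eligible: A, B, C, D
Pot 2: 63 chips, eligible: A, B, D
Pot 3: 140 chips, eligible: B, D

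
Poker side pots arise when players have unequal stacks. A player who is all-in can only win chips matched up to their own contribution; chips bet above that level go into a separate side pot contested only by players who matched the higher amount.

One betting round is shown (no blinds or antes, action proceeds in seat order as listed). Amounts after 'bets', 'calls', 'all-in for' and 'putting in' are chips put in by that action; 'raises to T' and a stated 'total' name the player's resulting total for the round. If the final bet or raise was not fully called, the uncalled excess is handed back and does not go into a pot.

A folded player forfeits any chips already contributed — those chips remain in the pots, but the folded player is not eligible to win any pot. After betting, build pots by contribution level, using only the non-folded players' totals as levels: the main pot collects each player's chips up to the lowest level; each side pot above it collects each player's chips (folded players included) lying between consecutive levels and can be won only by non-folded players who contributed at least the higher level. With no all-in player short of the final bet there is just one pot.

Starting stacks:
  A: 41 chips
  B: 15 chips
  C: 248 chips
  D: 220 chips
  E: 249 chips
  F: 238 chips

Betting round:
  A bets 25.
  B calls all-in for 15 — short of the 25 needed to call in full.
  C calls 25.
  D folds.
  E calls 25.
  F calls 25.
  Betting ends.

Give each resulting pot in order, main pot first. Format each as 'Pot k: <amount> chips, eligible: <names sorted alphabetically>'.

Pot 1: 75 chips, eligible: A, B, C, E, F
Pot 2: 40 chips, eligible: A, C, E, F

Derivation:
Contributions: A=25, B=15, C=25, E=25, F=25
Folded: D
Pot levels (distinct totals of non-folded players): 15, 25
Layer 1-15: 15 each from A, B, C, E, F = 15*5 = 75 chips; eligible A, B, C, E, F
Layer 16-25: 10 each from A, C, E, F = 10*4 = 40 chips; eligible A, C, E, F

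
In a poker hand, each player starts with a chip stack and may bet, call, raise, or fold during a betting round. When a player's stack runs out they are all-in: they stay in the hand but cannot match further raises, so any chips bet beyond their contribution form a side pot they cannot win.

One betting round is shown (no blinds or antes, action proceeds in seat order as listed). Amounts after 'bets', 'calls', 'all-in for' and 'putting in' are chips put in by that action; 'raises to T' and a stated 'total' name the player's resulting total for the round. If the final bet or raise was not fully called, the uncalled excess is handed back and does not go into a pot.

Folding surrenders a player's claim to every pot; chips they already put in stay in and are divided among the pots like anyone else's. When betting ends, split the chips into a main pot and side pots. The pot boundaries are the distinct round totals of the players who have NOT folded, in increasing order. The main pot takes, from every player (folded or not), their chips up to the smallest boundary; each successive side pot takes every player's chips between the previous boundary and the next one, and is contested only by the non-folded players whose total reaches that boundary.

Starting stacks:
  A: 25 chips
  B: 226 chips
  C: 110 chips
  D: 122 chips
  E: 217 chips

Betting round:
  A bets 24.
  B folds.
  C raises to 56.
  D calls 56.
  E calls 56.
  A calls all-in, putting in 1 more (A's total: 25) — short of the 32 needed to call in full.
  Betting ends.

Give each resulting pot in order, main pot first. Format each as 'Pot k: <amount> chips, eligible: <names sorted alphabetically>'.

Contributions: A=25, C=56, D=56, E=56
Folded: B
Pot levels (distinct totals of non-folded players): 25, 56
Layer 1-25: 25 each from A, C, D, E = 25*4 = 100 chips; eligible A, C, D, E
Layer 26-56: 31 each from C, D, E = 31*3 = 93 chips; eligible C, D, E

Pot 1: 100 chips, eligible: A, C, D, E
Pot 2: 93 chips, eligible: C, D, E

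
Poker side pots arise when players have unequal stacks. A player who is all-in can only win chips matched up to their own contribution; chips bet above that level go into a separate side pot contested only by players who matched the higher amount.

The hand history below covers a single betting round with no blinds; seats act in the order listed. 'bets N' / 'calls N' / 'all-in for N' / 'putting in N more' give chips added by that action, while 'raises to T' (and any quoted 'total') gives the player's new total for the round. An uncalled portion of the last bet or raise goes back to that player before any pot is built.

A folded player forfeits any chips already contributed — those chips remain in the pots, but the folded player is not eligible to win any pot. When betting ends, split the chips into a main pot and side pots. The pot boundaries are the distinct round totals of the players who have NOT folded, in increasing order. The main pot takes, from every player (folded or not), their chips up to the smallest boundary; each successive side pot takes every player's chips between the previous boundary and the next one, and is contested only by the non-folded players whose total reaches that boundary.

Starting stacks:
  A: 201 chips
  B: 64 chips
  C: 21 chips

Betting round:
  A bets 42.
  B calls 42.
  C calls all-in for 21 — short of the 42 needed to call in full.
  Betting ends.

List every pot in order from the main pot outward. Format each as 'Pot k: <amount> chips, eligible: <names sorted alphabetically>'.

Contributions: A=42, B=42, C=21
Pot levels (distinct totals of non-folded players): 21, 42
Layer 1-21: 21 each from A, B, C = 21*3 = 63 chips; eligible A, B, C
Layer 22-42: 21 each from A, B = 21*2 = 42 chips; eligible A, B

Pot 1: 63 chips, eligible: A, B, C
Pot 2: 42 chips, eligible: A, B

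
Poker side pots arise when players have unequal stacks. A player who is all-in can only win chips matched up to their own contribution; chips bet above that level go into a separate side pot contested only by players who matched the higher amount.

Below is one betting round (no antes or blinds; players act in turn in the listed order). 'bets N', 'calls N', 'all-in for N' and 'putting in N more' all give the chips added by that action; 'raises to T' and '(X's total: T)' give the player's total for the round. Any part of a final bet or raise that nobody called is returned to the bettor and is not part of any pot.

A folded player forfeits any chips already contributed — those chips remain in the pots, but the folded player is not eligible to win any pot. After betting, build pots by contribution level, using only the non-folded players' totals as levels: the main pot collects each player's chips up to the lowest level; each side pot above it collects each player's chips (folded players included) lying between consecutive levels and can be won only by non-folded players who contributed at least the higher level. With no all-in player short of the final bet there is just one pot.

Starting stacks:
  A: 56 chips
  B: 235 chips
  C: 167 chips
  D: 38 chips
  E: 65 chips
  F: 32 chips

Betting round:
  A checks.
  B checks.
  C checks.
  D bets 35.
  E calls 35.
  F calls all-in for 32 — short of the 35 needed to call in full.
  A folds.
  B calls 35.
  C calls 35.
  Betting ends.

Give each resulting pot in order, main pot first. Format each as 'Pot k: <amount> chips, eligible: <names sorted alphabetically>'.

Pot 1: 160 chips, eligible: B, C, D, E, F
Pot 2: 12 chips, eligible: B, C, D, E

Derivation:
Contributions: B=35, C=35, D=35, E=35, F=32
Folded: A
Pot levels (distinct totals of non-folded players): 32, 35
Layer 1-32: 32 each from B, C, D, E, F = 32*5 = 160 chips; eligible B, C, D, E, F
Layer 33-35: 3 each from B, C, D, E = 3*4 = 12 chips; eligible B, C, D, E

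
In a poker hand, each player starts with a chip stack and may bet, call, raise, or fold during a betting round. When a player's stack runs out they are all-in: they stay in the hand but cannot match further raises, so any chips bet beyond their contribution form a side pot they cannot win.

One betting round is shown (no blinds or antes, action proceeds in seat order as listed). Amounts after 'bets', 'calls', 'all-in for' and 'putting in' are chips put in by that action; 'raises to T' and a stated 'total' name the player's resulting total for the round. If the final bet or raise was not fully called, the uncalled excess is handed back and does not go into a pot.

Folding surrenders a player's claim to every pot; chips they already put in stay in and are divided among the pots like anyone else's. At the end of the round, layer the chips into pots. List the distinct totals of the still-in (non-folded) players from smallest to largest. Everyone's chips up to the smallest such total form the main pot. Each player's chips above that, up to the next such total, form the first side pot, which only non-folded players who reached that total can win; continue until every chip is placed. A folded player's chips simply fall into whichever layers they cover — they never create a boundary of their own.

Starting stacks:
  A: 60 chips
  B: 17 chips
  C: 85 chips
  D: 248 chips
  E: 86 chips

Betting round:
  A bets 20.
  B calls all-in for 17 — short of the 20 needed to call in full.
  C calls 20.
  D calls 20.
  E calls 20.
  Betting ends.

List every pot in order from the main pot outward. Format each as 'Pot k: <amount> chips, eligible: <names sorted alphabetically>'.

Pot 1: 85 chips, eligible: A, B, C, D, E
Pot 2: 12 chips, eligible: A, C, D, E

Derivation:
Contributions: A=20, B=17, C=20, D=20, E=20
Pot levels (distinct totals of non-folded players): 17, 20
Layer 1-17: 17 each from A, B, C, D, E = 17*5 = 85 chips; eligible A, B, C, D, E
Layer 18-20: 3 each from A, C, D, E = 3*4 = 12 chips; eligible A, C, D, E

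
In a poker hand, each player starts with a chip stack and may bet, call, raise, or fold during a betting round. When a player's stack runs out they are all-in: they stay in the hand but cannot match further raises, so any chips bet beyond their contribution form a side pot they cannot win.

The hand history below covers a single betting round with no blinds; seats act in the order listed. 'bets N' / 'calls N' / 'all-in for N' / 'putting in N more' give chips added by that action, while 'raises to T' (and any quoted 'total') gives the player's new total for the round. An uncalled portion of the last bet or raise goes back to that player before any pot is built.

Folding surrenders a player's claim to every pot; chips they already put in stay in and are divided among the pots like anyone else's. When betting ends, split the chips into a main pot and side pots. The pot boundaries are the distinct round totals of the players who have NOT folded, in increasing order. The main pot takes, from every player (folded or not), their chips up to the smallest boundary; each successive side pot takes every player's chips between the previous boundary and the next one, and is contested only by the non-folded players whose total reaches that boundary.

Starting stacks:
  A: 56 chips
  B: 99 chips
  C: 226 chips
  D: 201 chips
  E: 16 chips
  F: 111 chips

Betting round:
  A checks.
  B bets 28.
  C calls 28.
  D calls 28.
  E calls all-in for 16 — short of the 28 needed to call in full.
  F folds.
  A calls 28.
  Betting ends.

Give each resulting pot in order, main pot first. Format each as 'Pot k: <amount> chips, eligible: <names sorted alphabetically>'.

Contributions: A=28, B=28, C=28, D=28, E=16
Folded: F
Pot levels (distinct totals of non-folded players): 16, 28
Layer 1-16: 16 each from A, B, C, D, E = 16*5 = 80 chips; eligible A, B, C, D, E
Layer 17-28: 12 each from A, B, C, D = 12*4 = 48 chips; eligible A, B, C, D

Pot 1: 80 chips, eligible: A, B, C, D, E
Pot 2: 48 chips, eligible: A, B, C, D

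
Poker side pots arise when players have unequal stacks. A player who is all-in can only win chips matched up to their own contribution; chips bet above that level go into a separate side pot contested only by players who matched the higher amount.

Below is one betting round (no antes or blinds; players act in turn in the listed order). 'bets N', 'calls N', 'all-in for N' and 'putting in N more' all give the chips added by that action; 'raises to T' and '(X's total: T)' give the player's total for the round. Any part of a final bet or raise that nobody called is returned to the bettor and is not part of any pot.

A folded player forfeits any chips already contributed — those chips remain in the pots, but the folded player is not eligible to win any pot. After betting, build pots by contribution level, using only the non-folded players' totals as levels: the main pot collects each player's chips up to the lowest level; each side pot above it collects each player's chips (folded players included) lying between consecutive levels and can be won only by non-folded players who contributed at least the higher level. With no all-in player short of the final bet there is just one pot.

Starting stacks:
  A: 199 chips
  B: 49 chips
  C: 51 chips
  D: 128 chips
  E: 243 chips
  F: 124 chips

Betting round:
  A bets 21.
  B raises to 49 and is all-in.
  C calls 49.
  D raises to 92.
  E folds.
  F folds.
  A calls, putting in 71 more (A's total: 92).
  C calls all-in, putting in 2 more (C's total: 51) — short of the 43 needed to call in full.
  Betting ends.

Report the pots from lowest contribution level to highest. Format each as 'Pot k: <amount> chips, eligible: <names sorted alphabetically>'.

Pot 1: 196 chips, eligible: A, B, C, D
Pot 2: 6 chips, eligible: A, C, D
Pot 3: 82 chips, eligible: A, D

Derivation:
Contributions: A=92, B=49, C=51, D=92
Folded: E, F
Pot levels (distinct totals of non-folded players): 49, 51, 92
Layer 1-49: 49 each from A, B, C, D = 49*4 = 196 chips; eligible A, B, C, D
Layer 50-51: 2 each from A, C, D = 2*3 = 6 chips; eligible A, C, D
Layer 52-92: 41 each from A, D = 41*2 = 82 chips; eligible A, D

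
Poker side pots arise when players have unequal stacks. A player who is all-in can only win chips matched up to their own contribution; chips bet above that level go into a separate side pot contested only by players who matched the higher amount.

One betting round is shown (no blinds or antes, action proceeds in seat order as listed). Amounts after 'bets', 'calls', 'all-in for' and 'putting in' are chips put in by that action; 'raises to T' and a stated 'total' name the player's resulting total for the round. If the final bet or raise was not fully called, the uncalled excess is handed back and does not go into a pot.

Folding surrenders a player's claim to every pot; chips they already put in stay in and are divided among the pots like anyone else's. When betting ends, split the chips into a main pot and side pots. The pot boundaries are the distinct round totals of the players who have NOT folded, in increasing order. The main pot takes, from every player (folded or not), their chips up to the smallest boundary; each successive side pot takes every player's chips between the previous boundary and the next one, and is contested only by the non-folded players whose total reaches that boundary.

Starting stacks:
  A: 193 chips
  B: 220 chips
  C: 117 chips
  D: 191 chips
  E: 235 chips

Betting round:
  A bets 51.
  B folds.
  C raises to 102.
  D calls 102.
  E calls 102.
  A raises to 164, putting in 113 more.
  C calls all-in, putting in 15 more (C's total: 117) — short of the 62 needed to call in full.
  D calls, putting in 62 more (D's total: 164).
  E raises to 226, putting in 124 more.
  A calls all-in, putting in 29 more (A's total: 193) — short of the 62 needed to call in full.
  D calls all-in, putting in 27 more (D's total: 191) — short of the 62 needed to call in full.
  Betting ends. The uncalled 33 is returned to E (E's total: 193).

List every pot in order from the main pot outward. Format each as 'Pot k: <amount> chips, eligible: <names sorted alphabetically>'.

Pot 1: 468 chips, eligible: A, C, D, E
Pot 2: 222 chips, eligible: A, D, E
Pot 3: 4 chips, eligible: A, E

Derivation:
Contributions (after 33 returned to E): A=193, C=117, D=191, E=193
Folded: B
Pot levels (distinct totals of non-folded players): 117, 191, 193
Layer 1-117: 117 each from A, C, D, E = 117*4 = 468 chips; eligible A, C, D, E
Layer 118-191: 74 each from A, D, E = 74*3 = 222 chips; eligible A, D, E
Layer 192-193: 2 each from A, E = 2*2 = 4 chips; eligible A, E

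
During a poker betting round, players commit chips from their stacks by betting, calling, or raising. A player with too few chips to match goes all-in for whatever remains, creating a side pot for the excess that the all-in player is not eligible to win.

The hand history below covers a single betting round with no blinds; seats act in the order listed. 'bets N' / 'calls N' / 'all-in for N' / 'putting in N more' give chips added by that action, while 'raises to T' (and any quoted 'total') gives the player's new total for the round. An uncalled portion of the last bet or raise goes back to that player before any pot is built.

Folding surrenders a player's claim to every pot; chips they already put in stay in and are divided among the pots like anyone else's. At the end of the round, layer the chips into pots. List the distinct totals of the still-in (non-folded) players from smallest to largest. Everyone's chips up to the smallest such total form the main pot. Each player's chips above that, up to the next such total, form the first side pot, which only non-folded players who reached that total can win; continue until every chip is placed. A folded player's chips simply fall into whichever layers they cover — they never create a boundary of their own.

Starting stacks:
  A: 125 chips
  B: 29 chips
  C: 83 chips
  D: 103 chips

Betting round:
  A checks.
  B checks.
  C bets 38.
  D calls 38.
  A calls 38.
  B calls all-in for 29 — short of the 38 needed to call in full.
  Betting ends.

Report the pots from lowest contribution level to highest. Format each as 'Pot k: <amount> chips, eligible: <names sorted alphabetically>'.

Contributions: A=38, B=29, C=38, D=38
Pot levels (distinct totals of non-folded players): 29, 38
Layer 1-29: 29 each from A, B, C, D = 29*4 = 116 chips; eligible A, B, C, D
Layer 30-38: 9 each from A, C, D = 9*3 = 27 chips; eligible A, C, D

Pot 1: 116 chips, eligible: A, B, C, D
Pot 2: 27 chips, eligible: A, C, D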